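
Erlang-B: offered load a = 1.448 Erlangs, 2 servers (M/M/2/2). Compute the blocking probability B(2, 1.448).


B(c,a) = (a^c/c!) / Σ_{k=0}^{c} a^k/k!
a^2/2! = 1.048352
Σ terms (k=0..2): 1.00000 + 1.44800 + 1.04835 = 3.496352
B = 1.048352/3.496352 = 0.299842

Final: 0.299842


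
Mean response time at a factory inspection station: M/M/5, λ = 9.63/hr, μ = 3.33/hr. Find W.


a = 2.8919; ρ = 0.5784; P₀ = 0.052587
Lq = P₀·a^c·ρ/(c!(1−ρ)²) = 0.28839
Wq = Lq/λ = 0.28839/9.63 = 0.02995 hr
W = Wq + 1/μ = 0.02995 + 0.30030 = 0.33025 hr

Final: 0.33025 hr


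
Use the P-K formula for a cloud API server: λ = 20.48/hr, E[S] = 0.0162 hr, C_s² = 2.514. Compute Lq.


ρ = λ·E[S] = 20.48·0.0162 = 0.3318
Lq = ρ²(1+C_s²)/(2(1−ρ)) = 0.1101·(1+2.514)/(2·0.6682)
= 0.1101·3.5140/1.3364 = 0.28943

Final: 0.28943


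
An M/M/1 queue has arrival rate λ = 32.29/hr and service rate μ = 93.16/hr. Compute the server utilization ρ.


ρ = λ/μ = 32.29/93.16 = 0.3466

Final: 0.3466


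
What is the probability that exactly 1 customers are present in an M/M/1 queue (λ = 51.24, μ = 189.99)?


ρ = 51.24/189.99 = 0.2697
P_n = (1−ρ)·ρ^n = (1 − 0.2697)·0.2697^1 = 0.7303·0.269698 = 0.196961

Final: 0.196961


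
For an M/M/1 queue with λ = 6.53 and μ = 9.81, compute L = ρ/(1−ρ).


ρ = λ/μ = 6.53/9.81 = 0.6656
L = ρ/(1−ρ) = 0.6656/(1 − 0.6656) = 0.6656/0.3344 = 1.9909

Final: 1.9909


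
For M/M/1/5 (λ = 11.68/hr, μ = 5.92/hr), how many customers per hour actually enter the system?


ρ = 1.9730; P_K = (1−ρ)ρ^5/(1−ρ^6) = 0.501656
λ_eff = λ(1 − P_K) = 11.68·(1 − 0.501656) = 11.68·0.498344 = 5.8207 /hr

Final: 5.8207 /hr


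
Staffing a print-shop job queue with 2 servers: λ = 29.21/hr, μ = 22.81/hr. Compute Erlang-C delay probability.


a = λ/μ = 1.2806; ρ = a/2 = 0.6403
P₀ = 0.219297 (from M/M/c formula)
C(c,a) = [a^c/(c!(1−ρ))]·P₀ = [1.63988/(2·0.3597)]·0.219297
= 2.27945·0.219297 = 0.499876

Final: 0.499876


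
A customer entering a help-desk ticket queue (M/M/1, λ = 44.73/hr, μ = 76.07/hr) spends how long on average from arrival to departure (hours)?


W = 1/(μ−λ) = 1/(76.07 − 44.73) = 1/31.34 = 0.03191 hr

Final: 0.03191 hr


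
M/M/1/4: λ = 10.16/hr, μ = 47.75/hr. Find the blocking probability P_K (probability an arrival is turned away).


ρ = λ/μ = 10.16/47.75 = 0.2128
P_K = (1−ρ)ρ^K/(1−ρ^(K+1)) = (0.7872·0.002050)/(1 − 0.0004361)
= 0.001614/0.999564 = 0.001614

Final: 0.001614


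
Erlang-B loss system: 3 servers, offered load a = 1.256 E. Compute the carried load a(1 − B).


B(3,1.256) = 0.097846 (Erlang-B)
Carried load = a(1 − B) = 1.256·(1 − 0.097846) = 1.256·0.902154 = 1.1331 E

Final: 1.1331 Erlangs


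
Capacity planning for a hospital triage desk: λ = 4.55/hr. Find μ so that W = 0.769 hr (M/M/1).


W = 1/(μ−λ) ⇒ μ − λ = 1/W = 1/0.769 = 1.3004
μ = λ + 1/W = 4.55 + 1.3004 = 5.8504 per hr

Final: 5.8504 /hr


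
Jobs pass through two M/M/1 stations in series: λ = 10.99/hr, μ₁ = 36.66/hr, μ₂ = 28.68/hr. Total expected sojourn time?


Each node sees arrival rate λ = 10.99/hr (tandem ⇒ throughput preserved).
W₁ = 1/(μ₁−λ) = 1/(36.66−10.99) = 0.03896 hr
W₂ = 1/(μ₂−λ) = 1/(28.68−10.99) = 0.05653 hr
W_total = W₁ + W₂ = 0.03896 + 0.05653 = 0.09549 hr

Final: 0.09549 hr


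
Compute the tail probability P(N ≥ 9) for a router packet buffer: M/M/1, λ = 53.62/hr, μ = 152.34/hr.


ρ = 53.62/152.34 = 0.3520
P(N ≥ n) = ρ^n = 0.3520^9 = 0.00008291

Final: 0.00008291


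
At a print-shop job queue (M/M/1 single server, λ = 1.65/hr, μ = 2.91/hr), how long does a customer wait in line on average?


ρ = 1.65/2.91 = 0.5670
Wq = ρ/(μ−λ) = 0.5670/(2.91 − 1.65) = 0.5670/1.26 = 0.4500 hr

Final: 0.4500 hr


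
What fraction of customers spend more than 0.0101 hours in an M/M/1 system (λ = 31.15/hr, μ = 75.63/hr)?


W ~ Exponential(μ−λ) for M/M/1.
μ − λ = 75.63 − 31.15 = 44.4800
P(W > t) = e^{−(μ−λ)t} = e^{−0.4492} = 0.638108

Final: 0.638108


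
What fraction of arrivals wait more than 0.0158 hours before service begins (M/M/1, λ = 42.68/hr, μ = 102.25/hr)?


ρ = 42.68/102.25 = 0.4174
P(Wq > t) = ρ·e^{−(μ−λ)t} = 0.4174·e^{−0.9412}
= 0.4174·0.390157 = 0.162855

Final: 0.162855


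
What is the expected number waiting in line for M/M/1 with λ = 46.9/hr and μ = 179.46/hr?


ρ = 46.9/179.46 = 0.2613
Lq = ρ²/(1−ρ) = 0.06830/0.7387 = 0.09246

Final: 0.09246


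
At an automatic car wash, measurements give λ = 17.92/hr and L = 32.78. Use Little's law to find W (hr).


W = L/λ = 32.78/17.92 = 1.8292 hr

Final: 1.8292 hr


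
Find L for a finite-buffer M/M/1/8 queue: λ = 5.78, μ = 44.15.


ρ = 5.78/44.15 = 0.1309
L = ρ[1 − (K+1)ρ^K + Kρ^(K+1)] / [(1−ρ)(1−ρ^(K+1))]
Numerator: 0.1309·(1 − 9·0.00000008629 + 8·0.00000001130) = 0.130917
Denominator: (0.8691)·(1.000000) = 0.869083
L = 0.130917/0.869083 = 0.1506

Final: 0.1506


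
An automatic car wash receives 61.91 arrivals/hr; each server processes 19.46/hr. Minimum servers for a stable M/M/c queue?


Stability requires cμ > λ ⇔ c > λ/μ.
λ/μ = 61.91/19.46 = 3.1814
Minimum integer c = ⌊3.1814⌋ + 1 = 4
Check: 4·19.46 = 77.84 > 61.91, while 3·19.46 = 58.38 ≤ 61.91

Final: 4 servers


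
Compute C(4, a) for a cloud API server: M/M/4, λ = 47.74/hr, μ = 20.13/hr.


a = λ/μ = 2.3716; ρ = a/4 = 0.5929
P₀ = 0.085876 (from M/M/c formula)
C(c,a) = [a^c/(c!(1−ρ))]·P₀ = [31.63403/(24·0.4071)]·0.085876
= 3.23771·0.085876 = 0.278043

Final: 0.278043


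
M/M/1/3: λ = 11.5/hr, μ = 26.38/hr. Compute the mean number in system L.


ρ = 11.5/26.38 = 0.4359
L = ρ[1 − (K+1)ρ^K + Kρ^(K+1)] / [(1−ρ)(1−ρ^(K+1))]
Numerator: 0.4359·(1 − 4·0.082846 + 3·0.036115) = 0.338707
Denominator: (0.5641)·(0.963885) = 0.543692
L = 0.338707/0.543692 = 0.6230

Final: 0.6230


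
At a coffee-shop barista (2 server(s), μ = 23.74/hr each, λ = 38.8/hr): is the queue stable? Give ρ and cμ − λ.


Total capacity cμ = 2·23.74 = 47.48/hr
ρ = λ/(cμ) = 38.8/47.48 = 0.8172
Stable ⇔ ρ < 1: YES
Spare capacity = cμ − λ = 47.48 − 38.8 = 8.68/hr

Final: ρ = 0.8172; stable; margin = 8.68/hr


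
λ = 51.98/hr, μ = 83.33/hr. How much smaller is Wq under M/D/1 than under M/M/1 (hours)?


ρ = 51.98/83.33 = 0.6238
Wq(M/M/1) = ρ/(μ−λ) = 0.6238/31.35 = 0.01990 hr
Wq(M/D/1) = ρ/(2(μ−λ)) = 0.009949 hr
Savings = 0.01990 − 0.009949 = 0.009949 hr

Final: 0.009949 hr


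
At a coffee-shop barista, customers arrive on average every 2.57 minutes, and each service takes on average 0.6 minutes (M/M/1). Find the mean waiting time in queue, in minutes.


λ = 60/2.57 = 23.3463 /hr
μ = 60/0.6 = 100.0000 /hr
ρ = λ/μ = 23.3463/100.0000 = 0.2335
Wq = ρ/(μ−λ) = 0.2335/(100.0000−23.3463) = 0.003046 hr
In minutes: 0.003046·60 = 0.1827 min

Final: 0.1827 min


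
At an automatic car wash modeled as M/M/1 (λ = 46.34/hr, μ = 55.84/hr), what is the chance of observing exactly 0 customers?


ρ = 46.34/55.84 = 0.8299
P_n = (1−ρ)·ρ^n = (1 − 0.8299)·0.8299^0 = 0.1701·1.000000 = 0.170129

Final: 0.170129


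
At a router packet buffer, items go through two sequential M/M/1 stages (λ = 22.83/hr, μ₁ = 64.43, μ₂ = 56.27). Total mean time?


Each node sees arrival rate λ = 22.83/hr (tandem ⇒ throughput preserved).
W₁ = 1/(μ₁−λ) = 1/(64.43−22.83) = 0.02404 hr
W₂ = 1/(μ₂−λ) = 1/(56.27−22.83) = 0.02990 hr
W_total = W₁ + W₂ = 0.02404 + 0.02990 = 0.05394 hr

Final: 0.05394 hr


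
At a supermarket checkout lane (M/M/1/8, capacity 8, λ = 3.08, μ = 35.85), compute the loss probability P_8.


ρ = λ/μ = 3.08/35.85 = 0.08591
P_K = (1−ρ)ρ^K/(1−ρ^(K+1)) = (0.9141·0.000000002968)/(1 − 2.550e-10)
= 0.000000002713/1.000000 = 0.000000002713

Final: 0.000000002713


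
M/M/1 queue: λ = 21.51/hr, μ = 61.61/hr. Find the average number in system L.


ρ = λ/μ = 21.51/61.61 = 0.3491
L = ρ/(1−ρ) = 0.3491/(1 − 0.3491) = 0.3491/0.6509 = 0.5364

Final: 0.5364


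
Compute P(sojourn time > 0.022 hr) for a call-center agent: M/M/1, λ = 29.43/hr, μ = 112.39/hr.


W ~ Exponential(μ−λ) for M/M/1.
μ − λ = 112.39 − 29.43 = 82.9600
P(W > t) = e^{−(μ−λ)t} = e^{−1.8251} = 0.161198

Final: 0.161198


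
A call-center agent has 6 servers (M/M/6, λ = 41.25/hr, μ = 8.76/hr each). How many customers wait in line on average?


a = λ/μ = 4.7089; ρ = a/6 = 0.7848
P₀ = 0.006928
Lq = P₀·a^c·ρ / (c!·(1−ρ)²) = 0.006928·10902.32390·0.7848/(720·0.04630)
= 1.77800

Final: 1.77800


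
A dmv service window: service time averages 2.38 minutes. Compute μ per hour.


μ = 1/(service time) in consistent units.
1 hour = 60 min, so μ = 60/2.38 = 25.2101 per hour

Final: 25.2101 /hr


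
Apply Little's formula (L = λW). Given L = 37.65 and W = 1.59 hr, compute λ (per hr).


λ = L/W = 37.65/1.59 = 23.6792 /hr

Final: 23.6792 /hr


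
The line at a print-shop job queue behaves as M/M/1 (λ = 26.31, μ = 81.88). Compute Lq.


ρ = 26.31/81.88 = 0.3213
Lq = ρ²/(1−ρ) = 0.1032/0.6787 = 0.1521

Final: 0.1521


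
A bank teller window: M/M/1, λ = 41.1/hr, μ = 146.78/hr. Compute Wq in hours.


ρ = 41.1/146.78 = 0.2800
Wq = ρ/(μ−λ) = 0.2800/(146.78 − 41.1) = 0.2800/105.68 = 0.002650 hr

Final: 0.002650 hr


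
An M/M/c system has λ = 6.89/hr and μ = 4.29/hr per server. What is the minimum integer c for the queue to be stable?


Stability requires cμ > λ ⇔ c > λ/μ.
λ/μ = 6.89/4.29 = 1.6061
Minimum integer c = ⌊1.6061⌋ + 1 = 2
Check: 2·4.29 = 8.58 > 6.89, while 1·4.29 = 4.29 ≤ 6.89

Final: 2 servers


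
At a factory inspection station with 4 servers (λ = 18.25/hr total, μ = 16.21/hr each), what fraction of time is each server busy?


ρ = λ/(cμ) = 18.25/(4·16.21) = 18.25/64.84 = 0.2815

Final: 0.2815


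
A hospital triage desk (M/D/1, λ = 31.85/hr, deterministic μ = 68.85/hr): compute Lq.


ρ = 31.85/68.85 = 0.4626
M/D/1: Lq = ρ²/(2(1−ρ)) = 0.2140/(2·0.5374) = 0.19911

Final: 0.19911


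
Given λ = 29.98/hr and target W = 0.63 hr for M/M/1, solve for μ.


W = 1/(μ−λ) ⇒ μ − λ = 1/W = 1/0.63 = 1.5873
μ = λ + 1/W = 29.98 + 1.5873 = 31.5673 per hr

Final: 31.5673 /hr


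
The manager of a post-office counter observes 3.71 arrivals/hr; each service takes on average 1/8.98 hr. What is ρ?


ρ = λ/μ = 3.71/8.98 = 0.4131

Final: 0.4131


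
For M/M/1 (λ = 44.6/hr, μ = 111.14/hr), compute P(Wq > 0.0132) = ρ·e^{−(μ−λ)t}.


ρ = 44.6/111.14 = 0.4013
P(Wq > t) = ρ·e^{−(μ−λ)t} = 0.4013·e^{−0.8783}
= 0.4013·0.415477 = 0.166729

Final: 0.166729


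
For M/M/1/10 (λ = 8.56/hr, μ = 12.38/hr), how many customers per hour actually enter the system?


ρ = 0.6914; P_K = (1−ρ)ρ^10/(1−ρ^11) = 0.007842
λ_eff = λ(1 − P_K) = 8.56·(1 − 0.007842) = 8.56·0.992158 = 8.4929 /hr

Final: 8.4929 /hr


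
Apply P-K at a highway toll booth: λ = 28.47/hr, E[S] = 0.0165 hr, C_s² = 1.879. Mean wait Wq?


ρ = λ·E[S] = 28.47·0.0165 = 0.4698
E[S²] = E[S]²(1+C_s²) = 0.0165²·(1+1.879) = 0.0007838
Wq = λ·E[S²]/(2(1−ρ)) = 28.47·0.0007838/(2·0.5302) = 0.02104 hr

Final: 0.02104 hr


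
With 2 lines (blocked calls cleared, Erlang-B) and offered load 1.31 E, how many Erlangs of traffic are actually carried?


B(2,1.31) = 0.270845 (Erlang-B)
Carried load = a(1 − B) = 1.31·(1 − 0.270845) = 1.31·0.729155 = 0.9552 E

Final: 0.9552 Erlangs


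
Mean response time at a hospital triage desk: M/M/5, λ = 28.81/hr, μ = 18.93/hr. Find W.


a = 1.5219; ρ = 0.3044; P₀ = 0.217916
Lq = P₀·a^c·ρ/(c!(1−ρ)²) = 0.009327
Wq = Lq/λ = 0.009327/28.81 = 0.0003238 hr
W = Wq + 1/μ = 0.0003238 + 0.05283 = 0.05315 hr

Final: 0.05315 hr


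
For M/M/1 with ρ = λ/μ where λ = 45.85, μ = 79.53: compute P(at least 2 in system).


ρ = 45.85/79.53 = 0.5765
P(N ≥ n) = ρ^n = 0.5765^2 = 0.332366

Final: 0.332366


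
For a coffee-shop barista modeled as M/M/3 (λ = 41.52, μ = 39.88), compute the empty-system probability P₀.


a = λ/μ = 41.52/39.88 = 1.0411; ρ = a/c = 0.3470
Σ_{k=0}^{2} a^k/k! (terms k=0..2) = 1.00000 + 1.04112 + 0.54197 = 2.58309
Tail: a^3/(3!(1−ρ)) = 1.12851/(6·0.6530) = 0.28805
P₀ = 1/(2.58309 + 0.28805) = 1/2.87114 = 0.348293

Final: 0.348293


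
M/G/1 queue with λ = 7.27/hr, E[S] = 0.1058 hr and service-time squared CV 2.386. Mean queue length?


ρ = λ·E[S] = 7.27·0.1058 = 0.7692
Lq = ρ²(1+C_s²)/(2(1−ρ)) = 0.5916·(1+2.386)/(2·0.2308)
= 0.5916·3.3860/0.4617 = 4.33908

Final: 4.33908


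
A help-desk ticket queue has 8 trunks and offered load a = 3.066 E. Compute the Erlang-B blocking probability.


B(c,a) = (a^c/c!) / Σ_{k=0}^{c} a^k/k!
a^8/8! = 0.193667
Σ terms (k=0..8): 1.00000 + 3.06600 + 4.70018 + 4.80358 + 3.68195 + 2.25777 + 1.15372 + 0.50533 + 0.19367 = 21.362191
B = 0.193667/21.362191 = 0.009066

Final: 0.009066


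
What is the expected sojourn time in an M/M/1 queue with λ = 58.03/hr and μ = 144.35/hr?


W = 1/(μ−λ) = 1/(144.35 − 58.03) = 1/86.32 = 0.01158 hr

Final: 0.01158 hr


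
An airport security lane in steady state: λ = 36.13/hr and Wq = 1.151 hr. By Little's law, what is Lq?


Lq = λWq = 36.13·1.151 = 41.5856

Final: 41.5856


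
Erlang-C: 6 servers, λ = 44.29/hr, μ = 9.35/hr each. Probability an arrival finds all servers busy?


a = λ/μ = 4.7369; ρ = a/6 = 0.7895
P₀ = 0.006664 (from M/M/c formula)
C(c,a) = [a^c/(c!(1−ρ))]·P₀ = [11297.03350/(720·0.2105)]·0.006664
= 74.53236·0.006664 = 0.496700

Final: 0.496700


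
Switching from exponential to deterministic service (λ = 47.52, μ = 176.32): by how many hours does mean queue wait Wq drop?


ρ = 47.52/176.32 = 0.2695
Wq(M/M/1) = ρ/(μ−λ) = 0.2695/128.80 = 0.002092 hr
Wq(M/D/1) = ρ/(2(μ−λ)) = 0.001046 hr
Savings = 0.002092 − 0.001046 = 0.001046 hr

Final: 0.001046 hr


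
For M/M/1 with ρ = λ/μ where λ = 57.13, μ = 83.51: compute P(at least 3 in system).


ρ = 57.13/83.51 = 0.6841
P(N ≥ n) = ρ^n = 0.6841^3 = 0.320167

Final: 0.320167


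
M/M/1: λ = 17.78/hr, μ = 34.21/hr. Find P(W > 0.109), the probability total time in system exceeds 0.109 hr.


W ~ Exponential(μ−λ) for M/M/1.
μ − λ = 34.21 − 17.78 = 16.4300
P(W > t) = e^{−(μ−λ)t} = e^{−1.7909} = 0.166815

Final: 0.166815


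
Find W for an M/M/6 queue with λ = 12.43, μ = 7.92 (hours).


a = 1.5694; ρ = 0.2616; P₀ = 0.208092
Lq = P₀·a^c·ρ/(c!(1−ρ)²) = 0.002072
Wq = Lq/λ = 0.002072/12.43 = 0.0001667 hr
W = Wq + 1/μ = 0.0001667 + 0.12626 = 0.12643 hr

Final: 0.12643 hr


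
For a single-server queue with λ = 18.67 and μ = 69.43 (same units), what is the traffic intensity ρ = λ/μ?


ρ = λ/μ = 18.67/69.43 = 0.2689

Final: 0.2689


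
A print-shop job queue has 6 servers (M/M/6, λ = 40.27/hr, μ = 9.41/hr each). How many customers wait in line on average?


a = λ/μ = 4.2795; ρ = a/6 = 0.7132
P₀ = 0.012021
Lq = P₀·a^c·ρ / (c!·(1−ρ)²) = 0.012021·6142.59719·0.7132/(720·0.08223)
= 0.88959

Final: 0.88959


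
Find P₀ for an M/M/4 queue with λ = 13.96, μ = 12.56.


a = λ/μ = 13.96/12.56 = 1.1115; ρ = a/c = 0.2779
Σ_{k=0}^{3} a^k/k! (terms k=0..3) = 1.00000 + 1.11146 + 0.61768 + 0.22884 = 2.95798
Tail: a^4/(4!(1−ρ)) = 1.52610/(24·0.7221) = 0.08806
P₀ = 1/(2.95798 + 0.08806) = 1/3.04604 = 0.328295

Final: 0.328295


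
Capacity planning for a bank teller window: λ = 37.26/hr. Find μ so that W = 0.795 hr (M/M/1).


W = 1/(μ−λ) ⇒ μ − λ = 1/W = 1/0.795 = 1.2579
μ = λ + 1/W = 37.26 + 1.2579 = 38.5179 per hr

Final: 38.5179 /hr


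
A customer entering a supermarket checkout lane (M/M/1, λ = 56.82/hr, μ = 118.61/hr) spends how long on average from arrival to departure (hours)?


W = 1/(μ−λ) = 1/(118.61 − 56.82) = 1/61.79 = 0.01618 hr

Final: 0.01618 hr


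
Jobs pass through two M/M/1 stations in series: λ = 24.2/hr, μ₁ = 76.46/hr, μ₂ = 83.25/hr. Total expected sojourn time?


Each node sees arrival rate λ = 24.2/hr (tandem ⇒ throughput preserved).
W₁ = 1/(μ₁−λ) = 1/(76.46−24.2) = 0.01914 hr
W₂ = 1/(μ₂−λ) = 1/(83.25−24.2) = 0.01693 hr
W_total = W₁ + W₂ = 0.01914 + 0.01693 = 0.03607 hr

Final: 0.03607 hr


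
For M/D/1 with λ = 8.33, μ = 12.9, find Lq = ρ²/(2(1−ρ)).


ρ = 8.33/12.9 = 0.6457
M/D/1: Lq = ρ²/(2(1−ρ)) = 0.4170/(2·0.3543) = 0.58851

Final: 0.58851


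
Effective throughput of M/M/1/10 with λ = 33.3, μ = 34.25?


ρ = 0.9723; P_K = (1−ρ)ρ^10/(1−ρ^11) = 0.078670
λ_eff = λ(1 − P_K) = 33.3·(1 − 0.078670) = 33.3·0.921330 = 30.6803 /hr

Final: 30.6803 /hr


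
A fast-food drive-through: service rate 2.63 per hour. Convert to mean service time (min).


Mean service time = 1/μ = 1/2.63 hour = 0.38023 hour
In minutes: 0.38023 × 60 = 22.8137 min

Final: 22.8137 min


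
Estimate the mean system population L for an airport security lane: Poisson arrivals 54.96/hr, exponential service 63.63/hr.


ρ = λ/μ = 54.96/63.63 = 0.8637
L = ρ/(1−ρ) = 0.8637/(1 − 0.8637) = 0.8637/0.1363 = 6.3391

Final: 6.3391


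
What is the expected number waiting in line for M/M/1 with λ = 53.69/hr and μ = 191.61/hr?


ρ = 53.69/191.61 = 0.2802
Lq = ρ²/(1−ρ) = 0.07851/0.7198 = 0.1091

Final: 0.1091


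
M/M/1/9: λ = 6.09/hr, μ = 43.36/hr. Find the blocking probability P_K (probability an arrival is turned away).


ρ = λ/μ = 6.09/43.36 = 0.1405
P_K = (1−ρ)ρ^K/(1−ρ^(K+1)) = (0.8595·0.00000002127)/(1 − 0.000000002987)
= 0.00000001828/1.000000 = 0.00000001828

Final: 0.00000001828


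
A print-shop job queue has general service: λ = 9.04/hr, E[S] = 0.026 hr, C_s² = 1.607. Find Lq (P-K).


ρ = λ·E[S] = 9.04·0.026 = 0.2350
Lq = ρ²(1+C_s²)/(2(1−ρ)) = 0.05524·(1+1.607)/(2·0.7650)
= 0.05524·2.6070/1.5299 = 0.09414

Final: 0.09414


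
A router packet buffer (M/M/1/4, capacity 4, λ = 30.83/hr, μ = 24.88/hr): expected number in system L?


ρ = 30.83/24.88 = 1.2391
L = ρ[1 − (K+1)ρ^K + Kρ^(K+1)] / [(1−ρ)(1−ρ^(K+1))]
Numerator: 1.2391·(1 − 5·2.357722 + 4·2.921566) = 1.112328
Denominator: (-0.2391)·(-1.921566) = 0.459539
L = 1.112328/0.459539 = 2.4205

Final: 2.4205


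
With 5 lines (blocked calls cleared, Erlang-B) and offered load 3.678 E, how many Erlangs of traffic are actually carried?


B(5,3.678) = 0.170131 (Erlang-B)
Carried load = a(1 − B) = 3.678·(1 − 0.170131) = 3.678·0.829869 = 3.0523 E

Final: 3.0523 Erlangs


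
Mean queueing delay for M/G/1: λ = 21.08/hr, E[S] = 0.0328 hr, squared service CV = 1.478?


ρ = λ·E[S] = 21.08·0.0328 = 0.6914
E[S²] = E[S]²(1+C_s²) = 0.0328²·(1+1.478) = 0.002666
Wq = λ·E[S²]/(2(1−ρ)) = 21.08·0.002666/(2·0.3086) = 0.09106 hr

Final: 0.09106 hr


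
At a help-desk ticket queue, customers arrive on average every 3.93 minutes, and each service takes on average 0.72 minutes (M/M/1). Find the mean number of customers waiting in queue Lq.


λ = 60/3.93 = 15.2672 /hr
μ = 60/0.72 = 83.3333 /hr
ρ = λ/μ = 15.2672/83.3333 = 0.1832
Lq = ρ²/(1−ρ) = 0.03356/0.8168 = 0.04109

Final: 0.04109


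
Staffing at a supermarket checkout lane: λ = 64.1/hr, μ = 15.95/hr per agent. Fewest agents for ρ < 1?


Stability requires cμ > λ ⇔ c > λ/μ.
λ/μ = 64.1/15.95 = 4.0188
Minimum integer c = ⌊4.0188⌋ + 1 = 5
Check: 5·15.95 = 79.75 > 64.1, while 4·15.95 = 63.80 ≤ 64.1

Final: 5 servers


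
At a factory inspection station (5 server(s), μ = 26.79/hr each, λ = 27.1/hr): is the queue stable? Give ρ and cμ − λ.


Total capacity cμ = 5·26.79 = 133.95/hr
ρ = λ/(cμ) = 27.1/133.95 = 0.2023
Stable ⇔ ρ < 1: YES
Spare capacity = cμ − λ = 133.95 − 27.1 = 106.85/hr

Final: ρ = 0.2023; stable; margin = 106.85/hr


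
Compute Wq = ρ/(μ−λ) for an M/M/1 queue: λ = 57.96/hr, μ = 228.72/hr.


ρ = 57.96/228.72 = 0.2534
Wq = ρ/(μ−λ) = 0.2534/(228.72 − 57.96) = 0.2534/170.76 = 0.001484 hr

Final: 0.001484 hr


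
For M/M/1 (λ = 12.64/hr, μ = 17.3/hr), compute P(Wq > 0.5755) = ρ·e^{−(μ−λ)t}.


ρ = 12.64/17.3 = 0.7306
P(Wq > t) = ρ·e^{−(μ−λ)t} = 0.7306·e^{−2.6818}
= 0.7306·0.068438 = 0.050003

Final: 0.050003


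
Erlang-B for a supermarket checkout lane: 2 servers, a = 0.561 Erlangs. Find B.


B(c,a) = (a^c/c!) / Σ_{k=0}^{c} a^k/k!
a^2/2! = 0.157361
Σ terms (k=0..2): 1.00000 + 0.56100 + 0.15736 = 1.718361
B = 0.157361/1.718361 = 0.091576

Final: 0.091576


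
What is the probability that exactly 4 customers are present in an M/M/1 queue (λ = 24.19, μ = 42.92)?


ρ = 24.19/42.92 = 0.5636
P_n = (1−ρ)·ρ^n = (1 − 0.5636)·0.5636^4 = 0.4364·0.100903 = 0.044033

Final: 0.044033


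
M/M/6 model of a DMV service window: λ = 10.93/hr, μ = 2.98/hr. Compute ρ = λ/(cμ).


ρ = λ/(cμ) = 10.93/(6·2.98) = 10.93/17.88 = 0.6113

Final: 0.6113


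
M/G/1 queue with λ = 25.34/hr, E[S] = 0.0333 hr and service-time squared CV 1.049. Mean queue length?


ρ = λ·E[S] = 25.34·0.0333 = 0.8438
Lq = ρ²(1+C_s²)/(2(1−ρ)) = 0.7120·(1+1.049)/(2·0.1562)
= 0.7120·2.0490/0.3124 = 4.67083

Final: 4.67083


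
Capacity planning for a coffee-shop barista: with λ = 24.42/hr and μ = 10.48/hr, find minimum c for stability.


Stability requires cμ > λ ⇔ c > λ/μ.
λ/μ = 24.42/10.48 = 2.3302
Minimum integer c = ⌊2.3302⌋ + 1 = 3
Check: 3·10.48 = 31.44 > 24.42, while 2·10.48 = 20.96 ≤ 24.42

Final: 3 servers


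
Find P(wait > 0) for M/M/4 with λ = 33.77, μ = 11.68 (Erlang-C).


a = λ/μ = 2.8913; ρ = a/4 = 0.7228
P₀ = 0.044241 (from M/M/c formula)
C(c,a) = [a^c/(c!(1−ρ))]·P₀ = [69.88000/(24·0.2772)]·0.044241
= 10.50448·0.044241 = 0.464724

Final: 0.464724


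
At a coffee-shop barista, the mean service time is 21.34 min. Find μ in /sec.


μ = 1/(service time) in consistent units.
1 second = 0.0166667 min, so μ = 0.0166667/21.34 = 0.0007810 per second

Final: 0.0007810 /sec


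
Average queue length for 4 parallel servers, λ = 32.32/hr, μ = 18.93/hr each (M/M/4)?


a = λ/μ = 1.7073; ρ = a/4 = 0.4268
P₀ = 0.178188
Lq = P₀·a^c·ρ / (c!·(1−ρ)²) = 0.178188·8.49734·0.4268/(24·0.32852)
= 0.08197

Final: 0.08197


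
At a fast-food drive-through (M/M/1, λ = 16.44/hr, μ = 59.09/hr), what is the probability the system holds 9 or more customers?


ρ = 16.44/59.09 = 0.2782
P(N ≥ n) = ρ^n = 0.2782^9 = 0.000009988

Final: 0.000009988


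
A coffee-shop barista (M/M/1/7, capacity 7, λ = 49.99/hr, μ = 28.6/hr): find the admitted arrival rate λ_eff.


ρ = 1.7479; P_K = (1−ρ)ρ^7/(1−ρ^8) = 0.432854
λ_eff = λ(1 − P_K) = 49.99·(1 − 0.432854) = 49.99·0.567146 = 28.3516 /hr

Final: 28.3516 /hr


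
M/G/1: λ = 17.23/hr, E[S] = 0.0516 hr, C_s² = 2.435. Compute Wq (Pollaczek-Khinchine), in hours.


ρ = λ·E[S] = 17.23·0.0516 = 0.8891
E[S²] = E[S]²(1+C_s²) = 0.0516²·(1+2.435) = 0.009146
Wq = λ·E[S²]/(2(1−ρ)) = 17.23·0.009146/(2·0.1109) = 0.71027 hr

Final: 0.71027 hr


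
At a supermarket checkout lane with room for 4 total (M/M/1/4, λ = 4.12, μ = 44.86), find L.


ρ = 4.12/44.86 = 0.09184
L = ρ[1 − (K+1)ρ^K + Kρ^(K+1)] / [(1−ρ)(1−ρ^(K+1))]
Numerator: 0.09184·(1 − 5·0.00007115 + 4·0.000006534) = 0.091811
Denominator: (0.9082)·(0.999993) = 0.908153
L = 0.091811/0.908153 = 0.1011

Final: 0.1011


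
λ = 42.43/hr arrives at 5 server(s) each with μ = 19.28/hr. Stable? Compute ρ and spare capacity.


Total capacity cμ = 5·19.28 = 96.40/hr
ρ = λ/(cμ) = 42.43/96.40 = 0.4401
Stable ⇔ ρ < 1: YES
Spare capacity = cμ − λ = 96.40 − 42.43 = 53.97/hr

Final: ρ = 0.4401; stable; margin = 53.97/hr


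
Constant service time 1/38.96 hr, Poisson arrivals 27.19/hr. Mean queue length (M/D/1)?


ρ = 27.19/38.96 = 0.6979
M/D/1: Lq = ρ²/(2(1−ρ)) = 0.4871/(2·0.3021) = 0.80611

Final: 0.80611


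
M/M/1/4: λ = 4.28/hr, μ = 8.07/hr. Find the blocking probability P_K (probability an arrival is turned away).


ρ = λ/μ = 4.28/8.07 = 0.5304
P_K = (1−ρ)ρ^K/(1−ρ^(K+1)) = (0.4696·0.079119)/(1 − 0.041962)
= 0.037158/0.958038 = 0.038785

Final: 0.038785


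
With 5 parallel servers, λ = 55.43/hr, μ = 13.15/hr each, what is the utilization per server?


ρ = λ/(cμ) = 55.43/(5·13.15) = 55.43/65.75 = 0.8430

Final: 0.8430


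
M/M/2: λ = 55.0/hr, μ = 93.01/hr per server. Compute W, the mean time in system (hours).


a = 0.5913; ρ = 0.2957; P₀ = 0.543606
Lq = P₀·a^c·ρ/(c!(1−ρ)²) = 0.05665
Wq = Lq/λ = 0.05665/55.0 = 0.001030 hr
W = Wq + 1/μ = 0.001030 + 0.01075 = 0.01178 hr

Final: 0.01178 hr


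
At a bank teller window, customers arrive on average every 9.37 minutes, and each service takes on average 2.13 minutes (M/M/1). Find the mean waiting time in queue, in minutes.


λ = 60/9.37 = 6.4034 /hr
μ = 60/2.13 = 28.1690 /hr
ρ = λ/μ = 6.4034/28.1690 = 0.2273
Wq = ρ/(μ−λ) = 0.2273/(28.1690−6.4034) = 0.01044 hr
In minutes: 0.01044·60 = 0.6266 min

Final: 0.6266 min


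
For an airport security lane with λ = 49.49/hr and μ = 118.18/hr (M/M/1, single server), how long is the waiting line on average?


ρ = 49.49/118.18 = 0.4188
Lq = ρ²/(1−ρ) = 0.1754/0.5812 = 0.3017

Final: 0.3017


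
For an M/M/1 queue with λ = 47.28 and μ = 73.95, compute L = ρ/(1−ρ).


ρ = λ/μ = 47.28/73.95 = 0.6394
L = ρ/(1−ρ) = 0.6394/(1 − 0.6394) = 0.6394/0.3606 = 1.7728

Final: 1.7728


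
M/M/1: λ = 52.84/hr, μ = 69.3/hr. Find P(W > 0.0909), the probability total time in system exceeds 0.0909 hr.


W ~ Exponential(μ−λ) for M/M/1.
μ − λ = 69.3 − 52.84 = 16.4600
P(W > t) = e^{−(μ−λ)t} = e^{−1.4962} = 0.223977

Final: 0.223977


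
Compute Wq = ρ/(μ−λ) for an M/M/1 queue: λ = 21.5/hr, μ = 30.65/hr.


ρ = 21.5/30.65 = 0.7015
Wq = ρ/(μ−λ) = 0.7015/(30.65 − 21.5) = 0.7015/9.15 = 0.07666 hr

Final: 0.07666 hr


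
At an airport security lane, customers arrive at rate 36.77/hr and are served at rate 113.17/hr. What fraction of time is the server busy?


ρ = λ/μ = 36.77/113.17 = 0.3249

Final: 0.3249


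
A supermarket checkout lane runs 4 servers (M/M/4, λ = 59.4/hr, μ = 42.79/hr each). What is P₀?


a = λ/μ = 59.4/42.79 = 1.3882; ρ = a/c = 0.3470
Σ_{k=0}^{3} a^k/k! (terms k=0..3) = 1.00000 + 1.38817 + 0.96351 + 0.44584 = 3.79753
Tail: a^4/(4!(1−ρ)) = 3.71344/(24·0.6530) = 0.23696
P₀ = 1/(3.79753 + 0.23696) = 1/4.03450 = 0.247862

Final: 0.247862


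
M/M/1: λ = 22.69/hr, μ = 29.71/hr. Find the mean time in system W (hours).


W = 1/(μ−λ) = 1/(29.71 − 22.69) = 1/7.02 = 0.1425 hr

Final: 0.1425 hr


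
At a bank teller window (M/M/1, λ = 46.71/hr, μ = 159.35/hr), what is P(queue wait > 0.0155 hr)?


ρ = 46.71/159.35 = 0.2931
P(Wq > t) = ρ·e^{−(μ−λ)t} = 0.2931·e^{−1.7459}
= 0.2931·0.174484 = 0.051146

Final: 0.051146


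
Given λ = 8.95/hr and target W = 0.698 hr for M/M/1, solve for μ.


W = 1/(μ−λ) ⇒ μ − λ = 1/W = 1/0.698 = 1.4327
μ = λ + 1/W = 8.95 + 1.4327 = 10.3827 per hr

Final: 10.3827 /hr


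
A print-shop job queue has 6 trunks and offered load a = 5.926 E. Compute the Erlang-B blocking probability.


B(c,a) = (a^c/c!) / Σ_{k=0}^{c} a^k/k!
a^6/6! = 60.150243
Σ terms (k=0..6): 1.00000 + 5.92600 + 17.55874 + 34.68436 + 51.38488 + 60.90136 + 60.15024 = 231.605581
B = 60.150243/231.605581 = 0.259710

Final: 0.259710


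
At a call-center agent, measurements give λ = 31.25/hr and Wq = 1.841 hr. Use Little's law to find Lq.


Lq = λWq = 31.25·1.841 = 57.5312

Final: 57.5312


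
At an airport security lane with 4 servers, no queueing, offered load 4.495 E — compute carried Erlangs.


B(4,4.495) = 0.356274 (Erlang-B)
Carried load = a(1 − B) = 4.495·(1 − 0.356274) = 4.495·0.643726 = 2.8936 E

Final: 2.8936 Erlangs


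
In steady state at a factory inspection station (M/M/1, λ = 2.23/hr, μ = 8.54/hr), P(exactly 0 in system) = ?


ρ = 2.23/8.54 = 0.2611
P_n = (1−ρ)·ρ^n = (1 − 0.2611)·0.2611^0 = 0.7389·1.000000 = 0.738876

Final: 0.738876


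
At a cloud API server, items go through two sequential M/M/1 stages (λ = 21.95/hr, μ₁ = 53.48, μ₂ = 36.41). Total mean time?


Each node sees arrival rate λ = 21.95/hr (tandem ⇒ throughput preserved).
W₁ = 1/(μ₁−λ) = 1/(53.48−21.95) = 0.03172 hr
W₂ = 1/(μ₂−λ) = 1/(36.41−21.95) = 0.06916 hr
W_total = W₁ + W₂ = 0.03172 + 0.06916 = 0.10087 hr

Final: 0.10087 hr


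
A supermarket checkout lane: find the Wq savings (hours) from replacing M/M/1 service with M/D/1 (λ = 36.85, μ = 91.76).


ρ = 36.85/91.76 = 0.4016
Wq(M/M/1) = ρ/(μ−λ) = 0.4016/54.91 = 0.007314 hr
Wq(M/D/1) = ρ/(2(μ−λ)) = 0.003657 hr
Savings = 0.007314 − 0.003657 = 0.003657 hr

Final: 0.003657 hr


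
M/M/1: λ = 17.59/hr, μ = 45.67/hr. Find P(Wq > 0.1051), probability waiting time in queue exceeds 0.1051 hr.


ρ = 17.59/45.67 = 0.3852
P(Wq > t) = ρ·e^{−(μ−λ)t} = 0.3852·e^{−2.9512}
= 0.3852·0.052277 = 0.020135

Final: 0.020135


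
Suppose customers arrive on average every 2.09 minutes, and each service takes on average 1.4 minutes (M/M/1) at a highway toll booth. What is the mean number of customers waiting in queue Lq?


λ = 60/2.09 = 28.7081 /hr
μ = 60/1.4 = 42.8571 /hr
ρ = λ/μ = 28.7081/42.8571 = 0.6699
Lq = ρ²/(1−ρ) = 0.4487/0.3301 = 1.3591

Final: 1.3591


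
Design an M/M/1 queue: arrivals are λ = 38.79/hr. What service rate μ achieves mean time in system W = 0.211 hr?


W = 1/(μ−λ) ⇒ μ − λ = 1/W = 1/0.211 = 4.7393
μ = λ + 1/W = 38.79 + 4.7393 = 43.5293 per hr

Final: 43.5293 /hr


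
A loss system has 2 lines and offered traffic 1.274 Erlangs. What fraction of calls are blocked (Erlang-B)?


B(c,a) = (a^c/c!) / Σ_{k=0}^{c} a^k/k!
a^2/2! = 0.811538
Σ terms (k=0..2): 1.00000 + 1.27400 + 0.81154 = 3.085538
B = 0.811538/3.085538 = 0.263013

Final: 0.263013


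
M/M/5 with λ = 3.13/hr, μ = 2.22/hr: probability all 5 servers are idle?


a = λ/μ = 3.13/2.22 = 1.4099; ρ = a/c = 0.2820
Σ_{k=0}^{4} a^k/k! (terms k=0..4) = 1.00000 + 1.40991 + 0.99392 + 0.46711 + 0.16465 = 4.03559
Tail: a^5/(5!(1−ρ)) = 5.57130/(120·0.7180) = 0.06466
P₀ = 1/(4.03559 + 0.06466) = 1/4.10025 = 0.243887

Final: 0.243887


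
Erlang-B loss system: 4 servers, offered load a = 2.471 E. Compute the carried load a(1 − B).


B(4,2.471) = 0.146658 (Erlang-B)
Carried load = a(1 − B) = 2.471·(1 − 0.146658) = 2.471·0.853342 = 2.1086 E

Final: 2.1086 Erlangs


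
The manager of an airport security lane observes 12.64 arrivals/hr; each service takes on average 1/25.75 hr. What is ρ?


ρ = λ/μ = 12.64/25.75 = 0.4909

Final: 0.4909


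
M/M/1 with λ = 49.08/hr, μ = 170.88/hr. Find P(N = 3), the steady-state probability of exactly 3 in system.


ρ = 49.08/170.88 = 0.2872
P_n = (1−ρ)·ρ^n = (1 − 0.2872)·0.2872^3 = 0.7128·0.023694 = 0.016889

Final: 0.016889


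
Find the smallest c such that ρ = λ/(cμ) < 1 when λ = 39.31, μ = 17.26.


Stability requires cμ > λ ⇔ c > λ/μ.
λ/μ = 39.31/17.26 = 2.2775
Minimum integer c = ⌊2.2775⌋ + 1 = 3
Check: 3·17.26 = 51.78 > 39.31, while 2·17.26 = 34.52 ≤ 39.31

Final: 3 servers


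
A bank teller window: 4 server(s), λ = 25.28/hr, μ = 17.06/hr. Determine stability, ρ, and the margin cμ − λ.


Total capacity cμ = 4·17.06 = 68.24/hr
ρ = λ/(cμ) = 25.28/68.24 = 0.3705
Stable ⇔ ρ < 1: YES
Spare capacity = cμ − λ = 68.24 − 25.28 = 42.96/hr

Final: ρ = 0.3705; stable; margin = 42.96/hr


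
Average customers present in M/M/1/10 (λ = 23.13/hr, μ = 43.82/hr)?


ρ = 23.13/43.82 = 0.5278
L = ρ[1 − (K+1)ρ^K + Kρ^(K+1)] / [(1−ρ)(1−ρ^(K+1))]
Numerator: 0.5278·(1 − 11·0.001679 + 10·0.0008862) = 0.522771
Denominator: (0.4722)·(0.999114) = 0.471740
L = 0.522771/0.471740 = 1.1082

Final: 1.1082


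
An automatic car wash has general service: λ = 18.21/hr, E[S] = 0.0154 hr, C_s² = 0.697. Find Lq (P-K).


ρ = λ·E[S] = 18.21·0.0154 = 0.2804
Lq = ρ²(1+C_s²)/(2(1−ρ)) = 0.07864·(1+0.697)/(2·0.7196)
= 0.07864·1.6970/1.4391 = 0.09273

Final: 0.09273


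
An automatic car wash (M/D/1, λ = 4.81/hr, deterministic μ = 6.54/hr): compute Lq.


ρ = 4.81/6.54 = 0.7355
M/D/1: Lq = ρ²/(2(1−ρ)) = 0.5409/(2·0.2645) = 1.02244

Final: 1.02244


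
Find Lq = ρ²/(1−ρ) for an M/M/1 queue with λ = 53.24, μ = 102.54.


ρ = 53.24/102.54 = 0.5192
Lq = ρ²/(1−ρ) = 0.2696/0.4808 = 0.5607

Final: 0.5607


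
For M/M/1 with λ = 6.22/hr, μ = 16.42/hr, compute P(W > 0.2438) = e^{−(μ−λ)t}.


W ~ Exponential(μ−λ) for M/M/1.
μ − λ = 16.42 − 6.22 = 10.2000
P(W > t) = e^{−(μ−λ)t} = e^{−2.4868} = 0.083179

Final: 0.083179


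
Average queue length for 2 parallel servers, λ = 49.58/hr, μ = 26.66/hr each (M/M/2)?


a = λ/μ = 1.8597; ρ = a/2 = 0.9299
P₀ = 0.036346
Lq = P₀·a^c·ρ / (c!·(1−ρ)²) = 0.036346·3.45854·0.9299/(2·0.004920)
= 11.87880

Final: 11.87880


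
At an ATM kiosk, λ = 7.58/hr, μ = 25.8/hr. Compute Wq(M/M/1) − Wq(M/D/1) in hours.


ρ = 7.58/25.8 = 0.2938
Wq(M/M/1) = ρ/(μ−λ) = 0.2938/18.22 = 0.01613 hr
Wq(M/D/1) = ρ/(2(μ−λ)) = 0.008063 hr
Savings = 0.01613 − 0.008063 = 0.008063 hr

Final: 0.008063 hr


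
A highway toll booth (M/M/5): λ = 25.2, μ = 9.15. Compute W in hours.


a = 2.7541; ρ = 0.5508; P₀ = 0.061105
Lq = P₀·a^c·ρ/(c!(1−ρ)²) = 0.22027
Wq = Lq/λ = 0.22027/25.2 = 0.008741 hr
W = Wq + 1/μ = 0.008741 + 0.10929 = 0.11803 hr

Final: 0.11803 hr


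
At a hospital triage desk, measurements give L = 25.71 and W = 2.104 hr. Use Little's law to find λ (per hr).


λ = L/W = 25.71/2.104 = 12.2196 /hr

Final: 12.2196 /hr


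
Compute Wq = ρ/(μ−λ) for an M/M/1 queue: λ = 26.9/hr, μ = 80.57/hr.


ρ = 26.9/80.57 = 0.3339
Wq = ρ/(μ−λ) = 0.3339/(80.57 − 26.9) = 0.3339/53.67 = 0.006221 hr

Final: 0.006221 hr


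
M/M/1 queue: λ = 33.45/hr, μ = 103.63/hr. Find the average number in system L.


ρ = λ/μ = 33.45/103.63 = 0.3228
L = ρ/(1−ρ) = 0.3228/(1 − 0.3228) = 0.3228/0.6772 = 0.4766

Final: 0.4766


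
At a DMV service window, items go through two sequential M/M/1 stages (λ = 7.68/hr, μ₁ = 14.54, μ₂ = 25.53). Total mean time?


Each node sees arrival rate λ = 7.68/hr (tandem ⇒ throughput preserved).
W₁ = 1/(μ₁−λ) = 1/(14.54−7.68) = 0.14577 hr
W₂ = 1/(μ₂−λ) = 1/(25.53−7.68) = 0.05602 hr
W_total = W₁ + W₂ = 0.14577 + 0.05602 = 0.20180 hr

Final: 0.20180 hr


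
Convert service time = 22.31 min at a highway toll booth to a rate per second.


μ = 1/(service time) in consistent units.
1 second = 0.0166667 min, so μ = 0.0166667/22.31 = 0.0007470 per second

Final: 0.0007470 /sec


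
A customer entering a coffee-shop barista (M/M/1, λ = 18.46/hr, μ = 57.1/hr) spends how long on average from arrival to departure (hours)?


W = 1/(μ−λ) = 1/(57.1 − 18.46) = 1/38.64 = 0.02588 hr

Final: 0.02588 hr


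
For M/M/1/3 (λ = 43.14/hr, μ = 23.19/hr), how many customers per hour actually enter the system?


ρ = 1.8603; P_K = (1−ρ)ρ^3/(1−ρ^4) = 0.504580
λ_eff = λ(1 − P_K) = 43.14·(1 − 0.504580) = 43.14·0.495420 = 21.3724 /hr

Final: 21.3724 /hr


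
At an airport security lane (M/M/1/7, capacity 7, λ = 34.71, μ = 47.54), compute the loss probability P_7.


ρ = λ/μ = 34.71/47.54 = 0.7301
P_K = (1−ρ)ρ^K/(1−ρ^(K+1)) = (0.2699·0.110603)/(1 − 0.080754)
= 0.029849/0.919246 = 0.032472

Final: 0.032472


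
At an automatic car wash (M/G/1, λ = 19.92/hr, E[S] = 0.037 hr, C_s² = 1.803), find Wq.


ρ = λ·E[S] = 19.92·0.037 = 0.7370
E[S²] = E[S]²(1+C_s²) = 0.037²·(1+1.803) = 0.003837
Wq = λ·E[S²]/(2(1−ρ)) = 19.92·0.003837/(2·0.2630) = 0.14534 hr

Final: 0.14534 hr


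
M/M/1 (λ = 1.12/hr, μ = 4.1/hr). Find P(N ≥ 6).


ρ = 1.12/4.1 = 0.2732
P(N ≥ n) = ρ^n = 0.2732^6 = 0.0004155

Final: 0.0004155


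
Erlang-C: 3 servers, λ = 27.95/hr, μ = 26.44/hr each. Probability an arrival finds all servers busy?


a = λ/μ = 1.0571; ρ = a/3 = 0.3524
P₀ = 0.342482 (from M/M/c formula)
C(c,a) = [a^c/(c!(1−ρ))]·P₀ = [1.18130/(6·0.6476)]·0.342482
= 0.30401·0.342482 = 0.104117

Final: 0.104117


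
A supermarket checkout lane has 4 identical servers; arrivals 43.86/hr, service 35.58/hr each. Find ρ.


ρ = λ/(cμ) = 43.86/(4·35.58) = 43.86/142.32 = 0.3082

Final: 0.3082


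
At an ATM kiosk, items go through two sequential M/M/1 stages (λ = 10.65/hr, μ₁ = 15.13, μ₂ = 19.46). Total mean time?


Each node sees arrival rate λ = 10.65/hr (tandem ⇒ throughput preserved).
W₁ = 1/(μ₁−λ) = 1/(15.13−10.65) = 0.22321 hr
W₂ = 1/(μ₂−λ) = 1/(19.46−10.65) = 0.11351 hr
W_total = W₁ + W₂ = 0.22321 + 0.11351 = 0.33672 hr

Final: 0.33672 hr


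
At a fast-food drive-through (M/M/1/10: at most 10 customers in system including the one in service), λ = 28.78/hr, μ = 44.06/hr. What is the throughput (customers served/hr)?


ρ = 0.6532; P_K = (1−ρ)ρ^10/(1−ρ^11) = 0.004950
λ_eff = λ(1 − P_K) = 28.78·(1 − 0.004950) = 28.78·0.995050 = 28.6375 /hr

Final: 28.6375 /hr


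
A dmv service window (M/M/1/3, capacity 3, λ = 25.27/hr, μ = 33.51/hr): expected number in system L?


ρ = 25.27/33.51 = 0.7541
L = ρ[1 − (K+1)ρ^K + Kρ^(K+1)] / [(1−ρ)(1−ρ^(K+1))]
Numerator: 0.7541·(1 − 4·0.428837 + 3·0.323388) = 0.192156
Denominator: (0.2459)·(0.676612) = 0.166377
L = 0.192156/0.166377 = 1.1549

Final: 1.1549


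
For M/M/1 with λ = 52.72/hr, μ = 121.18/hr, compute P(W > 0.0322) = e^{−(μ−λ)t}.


W ~ Exponential(μ−λ) for M/M/1.
μ − λ = 121.18 − 52.72 = 68.4600
P(W > t) = e^{−(μ−λ)t} = e^{−2.2044} = 0.110315

Final: 0.110315


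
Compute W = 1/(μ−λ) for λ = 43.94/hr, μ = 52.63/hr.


W = 1/(μ−λ) = 1/(52.63 − 43.94) = 1/8.69 = 0.1151 hr

Final: 0.1151 hr


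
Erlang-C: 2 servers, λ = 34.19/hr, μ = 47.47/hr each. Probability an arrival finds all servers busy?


a = λ/μ = 0.7202; ρ = a/2 = 0.3601
P₀ = 0.470456 (from M/M/c formula)
C(c,a) = [a^c/(c!(1−ρ))]·P₀ = [0.51875/(2·0.6399)]·0.470456
= 0.40535·0.470456 = 0.190700

Final: 0.190700


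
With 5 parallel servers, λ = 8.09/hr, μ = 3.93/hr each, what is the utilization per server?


ρ = λ/(cμ) = 8.09/(5·3.93) = 8.09/19.65 = 0.4117

Final: 0.4117


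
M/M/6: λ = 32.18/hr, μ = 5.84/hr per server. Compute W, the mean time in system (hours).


a = 5.5103; ρ = 0.9184; P₀ = 0.001648
Lq = P₀·a^c·ρ/(c!(1−ρ)²) = 8.83459
Wq = Lq/λ = 8.83459/32.18 = 0.27454 hr
W = Wq + 1/μ = 0.27454 + 0.17123 = 0.44577 hr

Final: 0.44577 hr


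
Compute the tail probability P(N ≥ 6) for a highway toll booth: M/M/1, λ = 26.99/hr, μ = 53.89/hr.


ρ = 26.99/53.89 = 0.5008
P(N ≥ n) = ρ^n = 0.5008^6 = 0.015782

Final: 0.015782


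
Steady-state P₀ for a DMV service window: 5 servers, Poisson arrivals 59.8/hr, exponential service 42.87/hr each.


a = λ/μ = 59.8/42.87 = 1.3949; ρ = a/c = 0.2790
Σ_{k=0}^{4} a^k/k! (terms k=0..4) = 1.00000 + 1.39491 + 0.97289 + 0.45237 + 0.15775 = 3.97793
Tail: a^5/(5!(1−ρ)) = 5.28127/(120·0.7210) = 0.06104
P₀ = 1/(3.97793 + 0.06104) = 1/4.03897 = 0.247588

Final: 0.247588
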